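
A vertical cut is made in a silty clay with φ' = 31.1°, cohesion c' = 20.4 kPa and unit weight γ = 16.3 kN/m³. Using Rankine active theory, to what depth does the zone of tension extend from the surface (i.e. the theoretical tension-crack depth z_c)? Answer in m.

4.43 m

K_a = tan²(45° − 31.1°/2) = 0.3188; √K_a = 0.5646.
The active pressure is zero where K_a γ z = 2c√K_a, so z_c = 2c/(γ√K_a) = 2×20.4/(16.3×0.5646) = 4.433 m.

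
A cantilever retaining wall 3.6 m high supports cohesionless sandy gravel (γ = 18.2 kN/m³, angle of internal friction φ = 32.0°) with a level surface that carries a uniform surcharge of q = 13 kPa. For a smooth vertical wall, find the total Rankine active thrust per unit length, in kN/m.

50.6 kN/m

K_a = tan²(45° − φ/2) = 0.3073.
Soil triangle: ½ K_a γ H² = 0.5×0.3073×18.2×3.6² = 36.24 kN/m.
Surcharge rectangle: K_a q H = 0.3073×13×3.6 = 14.38 kN/m.
Total = 36.24 + 14.38 = 50.62 kN/m.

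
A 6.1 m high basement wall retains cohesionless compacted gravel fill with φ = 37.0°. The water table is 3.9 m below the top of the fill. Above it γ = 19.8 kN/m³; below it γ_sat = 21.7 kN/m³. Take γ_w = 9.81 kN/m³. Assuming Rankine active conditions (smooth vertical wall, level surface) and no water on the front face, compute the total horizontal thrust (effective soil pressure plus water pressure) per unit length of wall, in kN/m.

111 kN/m

K_a = tan²(45° − φ/2) = 0.2486.
γ' = 21.7 − 9.81 = 11.89 kN/m³. Depth below WT = 2.2 m.
σ'_h at WT = K_a γ d_w = 19.20 kPa; at base = 19.20 + K_a γ' × 2.2 = 25.70 kPa.
P₁ (0–3.9 m) = ½×19.20×3.9 = 37.43. P₂ (3.9–6.1 m) = ½(19.20+25.70)×2.2 = 49.38.
P_w = ½ γ_w h₂² = 0.5×9.81×2.2² = 23.74. Total = 37.43+49.38+23.74 = 110.6 kN/m.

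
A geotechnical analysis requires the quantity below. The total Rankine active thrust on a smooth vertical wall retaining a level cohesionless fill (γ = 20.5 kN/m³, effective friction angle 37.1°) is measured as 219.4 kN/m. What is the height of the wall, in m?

9.30 m

K_a = 0.2475. P_a = ½ K_a γ H² ⇒ H = √(2P_a/(K_a γ)).
H = √(2×219.4/(0.2475×20.5)) = 9.300 m.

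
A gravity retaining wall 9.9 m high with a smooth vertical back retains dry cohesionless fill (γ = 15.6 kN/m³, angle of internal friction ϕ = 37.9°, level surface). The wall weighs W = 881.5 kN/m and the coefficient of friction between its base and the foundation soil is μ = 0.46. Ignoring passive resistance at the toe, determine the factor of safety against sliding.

2.22

K_a = tan²(45° − 37.9°/2) = 0.2389.
P_a = ½K_aγH² = 0.5×0.2389×15.6×9.9² = 182.7 kN/m, acting at H/3 = 3.300 m above the base.
FS_sliding = μW / P_a = 0.46×881.5 / 182.7 = 2.220.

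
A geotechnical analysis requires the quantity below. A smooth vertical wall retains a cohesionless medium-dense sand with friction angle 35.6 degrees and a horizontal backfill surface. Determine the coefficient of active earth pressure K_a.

0.264

K_a = tan²(45° − φ/2) = tan²(27.20°) = 0.2641.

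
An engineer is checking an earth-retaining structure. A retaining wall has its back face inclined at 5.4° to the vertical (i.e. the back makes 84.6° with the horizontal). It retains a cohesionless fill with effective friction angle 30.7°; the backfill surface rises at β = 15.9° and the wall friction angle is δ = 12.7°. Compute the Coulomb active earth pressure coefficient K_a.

0.422

K_a = sin²(α+φ) / [sin²α · sin(α−δ) · (1 + √{sin(φ+δ)sin(φ−β) / (sin(α−δ)sin(α+β))})²].
With α = 84.6°, φ = 30.7°, δ = 12.7°, β = 15.9°: K_a = 0.4223.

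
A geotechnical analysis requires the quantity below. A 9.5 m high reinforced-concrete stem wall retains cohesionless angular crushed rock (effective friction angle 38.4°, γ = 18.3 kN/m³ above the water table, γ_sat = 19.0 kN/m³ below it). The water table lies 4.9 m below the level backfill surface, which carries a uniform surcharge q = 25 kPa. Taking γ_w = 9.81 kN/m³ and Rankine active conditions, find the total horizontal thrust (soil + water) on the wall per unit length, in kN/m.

K_a = tan²(45° − φ/2) = 0.2337.
γ' = 19.0 − 9.81 = 9.190 kN/m³. h₂ = H − d_w = 4.6 m.
σ'_h: at surface K_a·q = 5.842; at WT K_a(q+γd_w) = 26.80; at base K_a(q+γd_w+γ'h₂) = 36.68 kPa.
P₁ = ½(5.842+26.80)×4.9 = 79.97; P₂ = ½(26.80+36.68)×4.6 = 146.0; P_w = ½γ_w h₂² = 103.8.
Total = 79.97+146.0+103.8 = 329.7 kN/m.

330 kN/m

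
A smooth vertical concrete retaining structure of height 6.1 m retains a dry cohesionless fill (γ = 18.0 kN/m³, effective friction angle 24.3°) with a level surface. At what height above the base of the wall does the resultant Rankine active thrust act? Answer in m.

K_a = 0.4169.
The pressure distribution is triangular, so the resultant acts at H/3 above the base = 6.1/3 = 2.033 m.

2.03 m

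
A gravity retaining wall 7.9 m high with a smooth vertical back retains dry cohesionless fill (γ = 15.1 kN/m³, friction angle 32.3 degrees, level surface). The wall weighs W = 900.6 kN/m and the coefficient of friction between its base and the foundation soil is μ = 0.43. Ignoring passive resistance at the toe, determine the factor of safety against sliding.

K_a = tan²(45° − 32.3°/2) = 0.3035.
P_a = ½K_aγH² = 0.5×0.3035×15.1×7.9² = 143.0 kN/m, acting at H/3 = 2.633 m above the base.
FS_sliding = μW / P_a = 0.43×900.6 / 143.0 = 2.708.

2.71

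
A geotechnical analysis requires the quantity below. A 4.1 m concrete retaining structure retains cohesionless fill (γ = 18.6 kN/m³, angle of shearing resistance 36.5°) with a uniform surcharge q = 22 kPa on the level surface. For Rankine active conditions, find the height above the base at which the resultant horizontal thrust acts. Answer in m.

K_a = 0.2541.
Triangular part P₁ = ½K_aγH² = 39.72 at H/3 = 1.367 m; rectangular part P₂ = K_a q H = 22.92 at H/2 = 2.050 m.
ȳ = (P₁·1.367 + P₂·2.050)/(P₁+P₂) = 1.617 m.

1.62 m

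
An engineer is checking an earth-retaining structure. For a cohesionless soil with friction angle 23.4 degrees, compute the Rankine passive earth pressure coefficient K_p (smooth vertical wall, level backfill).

2.32

K_p = (1 + sin φ)/(1 − sin φ) = tan²(45° + 23.4°/2) = 2.318.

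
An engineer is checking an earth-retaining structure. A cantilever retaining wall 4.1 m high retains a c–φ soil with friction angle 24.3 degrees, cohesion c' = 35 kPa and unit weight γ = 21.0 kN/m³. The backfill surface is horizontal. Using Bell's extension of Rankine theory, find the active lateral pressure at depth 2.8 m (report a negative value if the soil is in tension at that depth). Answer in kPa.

-20.7 kPa

K_a = (1 − sin φ)/(1 + sin φ) = 0.4169.
σ_a = K_a γ z − 2c√K_a = 0.4169×21.0×2.8 − 2×35×0.6457 = -20.68 kPa.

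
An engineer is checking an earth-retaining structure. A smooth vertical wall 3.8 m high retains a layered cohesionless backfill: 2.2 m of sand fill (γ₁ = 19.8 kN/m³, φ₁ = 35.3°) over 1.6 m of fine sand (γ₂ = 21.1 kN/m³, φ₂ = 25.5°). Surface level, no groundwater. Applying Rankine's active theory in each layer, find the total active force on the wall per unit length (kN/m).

K_a1 = tan²(45°−35.3°/2) = 0.2675; K_a2 = tan²(45°−25.5°/2) = 0.3981.
Layer 1: σ at base = K_a1 γ₁ h₁ = 11.65 kPa; P₁ = ½×11.65×2.2 = 12.82.
Layer 2: σ_v at top = γ₁h₁ = 43.56; σ_h top = K_a2×43.56 = 17.34; σ_h base = K_a2×(43.56+21.1×1.6) = 30.78.
P₂ = ½(17.34+30.78)×1.6 = 38.50. Total P_a = 12.82+38.50 = 51.32 kN/m.

51.3 kN/m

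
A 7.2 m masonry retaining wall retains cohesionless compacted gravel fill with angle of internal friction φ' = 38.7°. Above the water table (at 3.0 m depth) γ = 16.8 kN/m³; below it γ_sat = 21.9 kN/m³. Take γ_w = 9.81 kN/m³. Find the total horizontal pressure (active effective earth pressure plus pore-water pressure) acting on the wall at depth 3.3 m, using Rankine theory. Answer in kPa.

K_a = (1 − sin φ)/(1 + sin φ) = 0.2306.
γ' = 21.9 − 9.81 = 12.09 kN/m³.
Effective vertical stress at 3.3 m: σ'_v = 16.8×3.0 + 12.09×0.300 = 54.03 kPa.
σ'_h = K_a σ'_v = 0.2306 × 54.03 = 12.46 kPa; u = γ_w × 0.300 = 2.943 kPa.
Total σ_h = 12.46 + 2.943 = 15.40 kPa.

15.4 kPa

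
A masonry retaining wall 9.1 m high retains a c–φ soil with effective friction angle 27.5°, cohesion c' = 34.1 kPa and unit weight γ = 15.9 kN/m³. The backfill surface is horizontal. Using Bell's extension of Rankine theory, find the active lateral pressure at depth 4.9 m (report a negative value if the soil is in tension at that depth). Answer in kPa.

K_a = (1 − sin φ)/(1 + sin φ) = 0.3682.
σ_a = K_a γ z − 2c√K_a = 0.3682×15.9×4.9 − 2×34.1×0.6068 = -12.70 kPa.

-12.7 kPa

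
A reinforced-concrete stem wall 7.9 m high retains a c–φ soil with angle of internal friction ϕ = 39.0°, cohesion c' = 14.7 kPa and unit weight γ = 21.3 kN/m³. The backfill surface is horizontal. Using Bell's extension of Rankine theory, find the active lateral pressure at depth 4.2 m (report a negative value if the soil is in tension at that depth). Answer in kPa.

6.33 kPa

K_a = (1 − sin φ)/(1 + sin φ) = 0.2275.
σ_a = K_a γ z − 2c√K_a = 0.2275×21.3×4.2 − 2×14.7×0.4770 = 6.330 kPa.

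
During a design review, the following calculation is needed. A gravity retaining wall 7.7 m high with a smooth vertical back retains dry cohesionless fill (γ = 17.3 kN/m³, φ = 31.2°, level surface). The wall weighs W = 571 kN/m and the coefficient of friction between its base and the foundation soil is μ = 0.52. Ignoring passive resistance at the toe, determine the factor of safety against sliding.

1.82

K_a = tan²(45° − 31.2°/2) = 0.3175.
P_a = ½K_aγH² = 0.5×0.3175×17.3×7.7² = 162.8 kN/m, acting at H/3 = 2.567 m above the base.
FS_sliding = μW / P_a = 0.52×571 / 162.8 = 1.823.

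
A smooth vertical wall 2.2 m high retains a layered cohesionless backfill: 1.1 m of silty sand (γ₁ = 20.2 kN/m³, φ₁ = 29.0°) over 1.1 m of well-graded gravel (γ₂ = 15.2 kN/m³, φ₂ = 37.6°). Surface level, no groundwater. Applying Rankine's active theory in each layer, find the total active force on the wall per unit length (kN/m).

K_a1 = tan²(45°−29.0°/2) = 0.3470; K_a2 = tan²(45°−37.6°/2) = 0.2421.
Layer 1: σ at base = K_a1 γ₁ h₁ = 7.710 kPa; P₁ = ½×7.710×1.1 = 4.240.
Layer 2: σ_v at top = γ₁h₁ = 22.22; σ_h top = K_a2×22.22 = 5.380; σ_h base = K_a2×(22.22+15.2×1.1) = 9.428.
P₂ = ½(5.380+9.428)×1.1 = 8.145. Total P_a = 4.240+8.145 = 12.38 kN/m.

12.4 kN/m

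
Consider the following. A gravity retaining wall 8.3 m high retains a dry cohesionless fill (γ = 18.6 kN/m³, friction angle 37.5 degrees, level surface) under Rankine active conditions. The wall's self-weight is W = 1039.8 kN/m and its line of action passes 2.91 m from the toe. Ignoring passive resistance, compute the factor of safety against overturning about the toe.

7.02

K_a = tan²(45° − 37.5°/2) = 0.2432.
P_a = ½K_aγH² = 0.5×0.2432×18.6×8.3² = 155.8 kN/m, acting at H/3 = 2.767 m above the base.
Overturning moment M_o = P_a × H/3 = 155.8 × 2.767 = 431.1.
Resisting moment M_r = W × 2.91 = 1039.8 × 2.91 = 3026.
FS_overturning = M_r/M_o = 3026/431.1 = 7.019.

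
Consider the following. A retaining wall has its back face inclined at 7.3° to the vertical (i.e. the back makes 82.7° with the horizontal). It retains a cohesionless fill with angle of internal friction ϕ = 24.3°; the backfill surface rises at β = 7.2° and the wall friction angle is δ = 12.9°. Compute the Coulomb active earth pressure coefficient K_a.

K_a = sin²(α+φ) / [sin²α · sin(α−δ) · (1 + √{sin(φ+δ)sin(φ−β) / (sin(α−δ)sin(α+β))})²].
With α = 82.7°, φ = 24.3°, δ = 12.9°, β = 7.2°: K_a = 0.4808.

0.481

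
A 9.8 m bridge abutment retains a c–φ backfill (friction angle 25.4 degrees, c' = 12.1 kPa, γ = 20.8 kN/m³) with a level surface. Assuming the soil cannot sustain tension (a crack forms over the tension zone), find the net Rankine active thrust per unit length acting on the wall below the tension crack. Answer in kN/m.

K_a = 0.3996; √K_a = 0.6322.
Tension-crack depth z_c = 2c/(γ√K_a) = 2×12.1/(20.8×0.6322) = 1.840 m.
σ_a at base = K_a γ H − 2c√K_a = 0.3996×20.8×9.8 − 2×12.1×0.6322 = 66.16 kPa.
P_a = ½ × 66.16 × (H − z_c) = 0.5×66.16×7.960 = 263.3 kN/m.

263 kN/m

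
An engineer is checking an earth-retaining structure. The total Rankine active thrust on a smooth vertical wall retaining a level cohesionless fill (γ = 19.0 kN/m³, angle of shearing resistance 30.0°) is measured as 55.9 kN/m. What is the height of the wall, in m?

4.20 m

K_a = 0.3333. P_a = ½ K_a γ H² ⇒ H = √(2P_a/(K_a γ)).
H = √(2×55.9/(0.3333×19.0)) = 4.202 m.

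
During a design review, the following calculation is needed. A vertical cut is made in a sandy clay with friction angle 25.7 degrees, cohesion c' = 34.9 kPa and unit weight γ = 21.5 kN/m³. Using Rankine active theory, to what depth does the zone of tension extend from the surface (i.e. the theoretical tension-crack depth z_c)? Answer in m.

5.17 m

K_a = tan²(45° − 25.7°/2) = 0.3950; √K_a = 0.6285.
The active pressure is zero where K_a γ z = 2c√K_a, so z_c = 2c/(γ√K_a) = 2×34.9/(21.5×0.6285) = 5.165 m.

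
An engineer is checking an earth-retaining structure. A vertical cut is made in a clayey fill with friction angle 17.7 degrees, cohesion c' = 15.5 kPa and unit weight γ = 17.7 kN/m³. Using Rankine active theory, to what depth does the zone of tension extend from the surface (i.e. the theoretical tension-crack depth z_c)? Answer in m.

K_a = tan²(45° − 17.7°/2) = 0.5337; √K_a = 0.7306.
The active pressure is zero where K_a γ z = 2c√K_a, so z_c = 2c/(γ√K_a) = 2×15.5/(17.7×0.7306) = 2.397 m.

2.40 m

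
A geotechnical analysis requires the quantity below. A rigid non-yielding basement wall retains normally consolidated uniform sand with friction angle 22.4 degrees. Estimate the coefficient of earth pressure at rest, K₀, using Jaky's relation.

0.619

K₀ = 1 − sin φ' = 1 − sin 22.4° = 0.6189.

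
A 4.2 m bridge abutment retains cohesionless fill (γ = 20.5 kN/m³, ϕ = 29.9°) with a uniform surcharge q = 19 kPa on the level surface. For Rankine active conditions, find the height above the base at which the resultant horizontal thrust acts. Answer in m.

1.61 m

K_a = 0.3347.
Triangular part P₁ = ½K_aγH² = 60.51 at H/3 = 1.400 m; rectangular part P₂ = K_a q H = 26.71 at H/2 = 2.100 m.
ȳ = (P₁·1.400 + P₂·2.100)/(P₁+P₂) = 1.614 m.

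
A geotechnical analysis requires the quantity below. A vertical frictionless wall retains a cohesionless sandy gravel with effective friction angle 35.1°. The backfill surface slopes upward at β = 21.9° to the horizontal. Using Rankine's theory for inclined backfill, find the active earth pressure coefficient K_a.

K_a = cos β · (cos β − √(cos²β − cos²φ)) / (cos β + √(cos²β − cos²φ)).
cos β = 0.9278, cos φ = 0.8181, √(cos²β − cos²φ) = 0.4376.
K_a = 0.9278 × (0.9278 − 0.4376)/(0.9278 + 0.4376) = 0.3331.

0.333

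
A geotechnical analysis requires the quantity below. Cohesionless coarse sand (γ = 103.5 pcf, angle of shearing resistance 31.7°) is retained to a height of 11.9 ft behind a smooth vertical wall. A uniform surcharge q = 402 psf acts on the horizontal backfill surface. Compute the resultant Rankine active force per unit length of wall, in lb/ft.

K_a = tan²(45° − φ/2) = 0.3111.
Soil triangle: ½ K_a γ H² = 0.5×0.3111×103.5×11.9² = 2280 lb/ft.
Surcharge rectangle: K_a q H = 0.3111×402×11.9 = 1488 lb/ft.
Total = 2280 + 1488 = 3768 lb/ft.

3770 lb/ft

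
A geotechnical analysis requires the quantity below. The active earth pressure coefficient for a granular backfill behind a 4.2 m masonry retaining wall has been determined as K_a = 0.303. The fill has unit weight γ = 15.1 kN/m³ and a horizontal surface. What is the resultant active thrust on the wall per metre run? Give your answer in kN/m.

P = ½ K_a γ H² = 0.5 × 0.303 × 15.1 × 4.2² = 40.35 kN/m.

40.4 kN/m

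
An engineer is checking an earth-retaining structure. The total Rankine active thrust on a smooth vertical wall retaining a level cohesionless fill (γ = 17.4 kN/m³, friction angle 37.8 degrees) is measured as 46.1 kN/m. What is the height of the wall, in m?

K_a = 0.2400. P_a = ½ K_a γ H² ⇒ H = √(2P_a/(K_a γ)).
H = √(2×46.1/(0.2400×17.4)) = 4.699 m.

4.70 m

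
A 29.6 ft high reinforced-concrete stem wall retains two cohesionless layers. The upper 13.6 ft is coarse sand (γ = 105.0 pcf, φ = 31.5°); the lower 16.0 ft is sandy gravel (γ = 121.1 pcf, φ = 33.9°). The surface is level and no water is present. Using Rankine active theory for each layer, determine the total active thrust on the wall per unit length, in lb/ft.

13900 lb/ft

K_a1 = tan²(45°−31.5°/2) = 0.3136; K_a2 = tan²(45°−33.9°/2) = 0.2839.
Layer 1: σ at base = K_a1 γ₁ h₁ = 447.9 psf; P₁ = ½×447.9×13.6 = 3045.
Layer 2: σ_v at top = γ₁h₁ = 1428; σ_h top = K_a2×1428 = 405.4; σ_h base = K_a2×(1428+121.1×16.0) = 955.5.
P₂ = ½(405.4+955.5)×16.0 = 10890. Total P_a = 3045+10890 = 13930 lb/ft.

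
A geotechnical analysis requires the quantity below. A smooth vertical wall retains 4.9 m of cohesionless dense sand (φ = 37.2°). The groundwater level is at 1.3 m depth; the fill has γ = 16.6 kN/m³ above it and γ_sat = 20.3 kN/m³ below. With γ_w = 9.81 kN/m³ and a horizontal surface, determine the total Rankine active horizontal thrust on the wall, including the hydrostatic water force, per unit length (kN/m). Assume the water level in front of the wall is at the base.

103 kN/m

K_a = tan²(45° − φ/2) = 0.2464.
γ' = 20.3 − 9.81 = 10.49 kN/m³. Depth below WT = 3.6 m.
σ'_h at WT = K_a γ d_w = 5.318 kPa; at base = 5.318 + K_a γ' × 3.6 = 14.62 kPa.
P₁ (0–1.3 m) = ½×5.318×1.3 = 3.456. P₂ (1.3–4.9 m) = ½(5.318+14.62)×3.6 = 35.89.
P_w = ½ γ_w h₂² = 0.5×9.81×3.6² = 63.57. Total = 3.456+35.89+63.57 = 102.9 kN/m.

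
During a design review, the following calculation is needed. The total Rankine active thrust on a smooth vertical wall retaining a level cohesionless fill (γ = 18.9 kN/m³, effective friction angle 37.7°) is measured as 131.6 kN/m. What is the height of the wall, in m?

K_a = 0.2411. P_a = ½ K_a γ H² ⇒ H = √(2P_a/(K_a γ)).
H = √(2×131.6/(0.2411×18.9)) = 7.601 m.

7.60 m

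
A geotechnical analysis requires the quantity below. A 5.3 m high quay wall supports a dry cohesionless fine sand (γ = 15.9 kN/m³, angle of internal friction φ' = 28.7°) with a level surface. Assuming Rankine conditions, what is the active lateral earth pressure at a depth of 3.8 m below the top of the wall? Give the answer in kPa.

21.2 kPa

K_a = (1 − sin φ)/(1 + sin φ) = 0.3511.
σ_h = K_a γ z = 0.3511 × 15.9 × 3.8 = 21.22 kPa.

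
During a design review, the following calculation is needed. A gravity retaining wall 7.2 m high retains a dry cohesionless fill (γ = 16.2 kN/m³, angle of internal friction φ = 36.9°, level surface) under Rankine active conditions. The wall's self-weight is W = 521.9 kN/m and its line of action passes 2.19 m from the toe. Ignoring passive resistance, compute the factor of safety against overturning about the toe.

K_a = tan²(45° − 36.9°/2) = 0.2497.
P_a = ½K_aγH² = 0.5×0.2497×16.2×7.2² = 104.8 kN/m, acting at H/3 = 2.400 m above the base.
Overturning moment M_o = P_a × H/3 = 104.8 × 2.400 = 251.6.
Resisting moment M_r = W × 2.19 = 521.9 × 2.19 = 1143.
FS_overturning = M_r/M_o = 1143/251.6 = 4.543.

4.54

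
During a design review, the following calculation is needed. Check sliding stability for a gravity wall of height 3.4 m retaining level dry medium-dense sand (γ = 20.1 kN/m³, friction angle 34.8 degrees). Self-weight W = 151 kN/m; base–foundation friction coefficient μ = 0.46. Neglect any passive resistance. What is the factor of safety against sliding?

K_a = tan²(45° − 34.8°/2) = 0.2733.
P_a = ½K_aγH² = 0.5×0.2733×20.1×3.4² = 31.75 kN/m, acting at H/3 = 1.133 m above the base.
FS_sliding = μW / P_a = 0.46×151 / 31.75 = 2.188.

2.19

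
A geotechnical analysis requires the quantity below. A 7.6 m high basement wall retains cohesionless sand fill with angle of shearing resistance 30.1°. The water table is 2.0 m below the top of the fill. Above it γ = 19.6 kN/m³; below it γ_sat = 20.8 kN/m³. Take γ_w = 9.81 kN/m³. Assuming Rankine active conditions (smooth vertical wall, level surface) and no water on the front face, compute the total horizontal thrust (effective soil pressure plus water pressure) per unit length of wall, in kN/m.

K_a = tan²(45° − φ/2) = 0.3320.
γ' = 20.8 − 9.81 = 10.99 kN/m³. Depth below WT = 5.6 m.
σ'_h at WT = K_a γ d_w = 13.01 kPa; at base = 13.01 + K_a γ' × 5.6 = 33.45 kPa.
P₁ (0–2.0 m) = ½×13.01×2.0 = 13.01. P₂ (2.0–7.6 m) = ½(13.01+33.45)×5.6 = 130.1.
P_w = ½ γ_w h₂² = 0.5×9.81×5.6² = 153.8. Total = 13.01+130.1+153.8 = 296.9 kN/m.

297 kN/m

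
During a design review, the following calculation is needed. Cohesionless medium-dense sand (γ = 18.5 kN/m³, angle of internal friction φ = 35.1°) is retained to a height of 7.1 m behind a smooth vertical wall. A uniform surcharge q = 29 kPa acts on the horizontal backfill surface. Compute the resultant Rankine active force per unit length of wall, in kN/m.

K_a = tan²(45° − φ/2) = 0.2698.
Soil triangle: ½ K_a γ H² = 0.5×0.2698×18.5×7.1² = 125.8 kN/m.
Surcharge rectangle: K_a q H = 0.2698×29×7.1 = 55.56 kN/m.
Total = 125.8 + 55.56 = 181.4 kN/m.

181 kN/m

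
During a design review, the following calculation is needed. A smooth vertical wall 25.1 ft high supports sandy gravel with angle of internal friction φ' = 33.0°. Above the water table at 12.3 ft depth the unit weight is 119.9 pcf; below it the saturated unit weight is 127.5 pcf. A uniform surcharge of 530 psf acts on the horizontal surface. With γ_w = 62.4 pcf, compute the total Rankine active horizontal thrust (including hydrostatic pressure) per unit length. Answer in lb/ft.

K_a = tan²(45° − φ/2) = 0.2948.
γ' = 127.5 − 62.4 = 65.10 pcf. h₂ = H − d_w = 12.8 ft.
σ'_h: at surface K_a·q = 156.2; at WT K_a(q+γd_w) = 591.0; at base K_a(q+γd_w+γ'h₂) = 836.7 psf.
P₁ = ½(156.2+591.0)×12.3 = 4596; P₂ = ½(591.0+836.7)×12.8 = 9137; P_w = ½γ_w h₂² = 5112.
Total = 4596+9137+5112 = 18840 lb/ft.

18800 lb/ft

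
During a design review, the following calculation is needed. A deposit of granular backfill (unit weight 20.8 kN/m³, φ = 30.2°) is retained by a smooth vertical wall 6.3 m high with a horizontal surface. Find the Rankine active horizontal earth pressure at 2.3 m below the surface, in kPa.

K_a = (1 − sin φ)/(1 + sin φ) = 0.3307.
σ_h = K_a γ z = 0.3307 × 20.8 × 2.3 = 15.82 kPa.

15.8 kPa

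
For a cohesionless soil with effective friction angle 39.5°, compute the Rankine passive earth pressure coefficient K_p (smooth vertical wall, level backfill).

4.50

K_p = (1 + sin φ)/(1 − sin φ) = tan²(45° + 39.5°/2) = 4.496.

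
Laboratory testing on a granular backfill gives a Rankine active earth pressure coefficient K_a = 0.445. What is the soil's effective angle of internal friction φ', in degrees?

22.6°

K_a = tan²(45° − φ/2) ⇒ 45° − φ/2 = arctan(√0.445) = 33.71°.
φ = 2(45° − 33.71°) = 22.59°.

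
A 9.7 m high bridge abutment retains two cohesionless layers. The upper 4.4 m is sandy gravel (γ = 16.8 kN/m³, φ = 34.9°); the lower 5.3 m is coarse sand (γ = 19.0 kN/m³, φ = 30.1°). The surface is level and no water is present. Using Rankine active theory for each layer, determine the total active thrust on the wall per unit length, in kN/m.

K_a1 = tan²(45°−34.9°/2) = 0.2721; K_a2 = tan²(45°−30.1°/2) = 0.3320.
Layer 1: σ at base = K_a1 γ₁ h₁ = 20.12 kPa; P₁ = ½×20.12×4.4 = 44.26.
Layer 2: σ_v at top = γ₁h₁ = 73.92; σ_h top = K_a2×73.92 = 24.54; σ_h base = K_a2×(73.92+19.0×5.3) = 57.97.
P₂ = ½(24.54+57.97)×5.3 = 218.7. Total P_a = 44.26+218.7 = 262.9 kN/m.

263 kN/m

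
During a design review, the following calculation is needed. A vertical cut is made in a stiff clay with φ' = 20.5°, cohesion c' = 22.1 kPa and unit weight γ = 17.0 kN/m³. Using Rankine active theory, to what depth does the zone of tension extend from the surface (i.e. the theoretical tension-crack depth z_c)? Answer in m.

K_a = tan²(45° − 20.5°/2) = 0.4813; √K_a = 0.6937.
The active pressure is zero where K_a γ z = 2c√K_a, so z_c = 2c/(γ√K_a) = 2×22.1/(17.0×0.6937) = 3.748 m.

3.75 m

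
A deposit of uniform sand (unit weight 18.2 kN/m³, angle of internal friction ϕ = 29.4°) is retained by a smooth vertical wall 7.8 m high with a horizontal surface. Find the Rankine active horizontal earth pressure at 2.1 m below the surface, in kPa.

K_a = (1 − sin φ)/(1 + sin φ) = 0.3415.
σ_h = K_a γ z = 0.3415 × 18.2 × 2.1 = 13.05 kPa.

13.1 kPa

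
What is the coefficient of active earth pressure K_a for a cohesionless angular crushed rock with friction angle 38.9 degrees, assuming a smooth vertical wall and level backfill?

K_a = tan²(45° − φ/2) = tan²(25.55°) = 0.2285.

0.229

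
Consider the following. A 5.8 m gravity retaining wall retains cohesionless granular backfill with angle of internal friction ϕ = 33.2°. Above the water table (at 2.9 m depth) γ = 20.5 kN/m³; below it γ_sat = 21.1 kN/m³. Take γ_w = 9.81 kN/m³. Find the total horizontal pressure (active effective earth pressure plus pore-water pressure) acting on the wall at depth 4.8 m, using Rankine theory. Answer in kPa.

42.3 kPa

K_a = (1 − sin φ)/(1 + sin φ) = 0.2924.
γ' = 21.1 − 9.81 = 11.29 kN/m³.
Effective vertical stress at 4.8 m: σ'_v = 20.5×2.9 + 11.29×1.90 = 80.90 kPa.
σ'_h = K_a σ'_v = 0.2924 × 80.90 = 23.65 kPa; u = γ_w × 1.90 = 18.64 kPa.
Total σ_h = 23.65 + 18.64 = 42.29 kPa.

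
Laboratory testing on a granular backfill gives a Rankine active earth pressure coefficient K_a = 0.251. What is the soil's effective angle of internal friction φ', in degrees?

K_a = tan²(45° − φ/2) ⇒ 45° − φ/2 = arctan(√0.251) = 26.61°.
φ = 2(45° − 26.61°) = 36.78°.

36.8°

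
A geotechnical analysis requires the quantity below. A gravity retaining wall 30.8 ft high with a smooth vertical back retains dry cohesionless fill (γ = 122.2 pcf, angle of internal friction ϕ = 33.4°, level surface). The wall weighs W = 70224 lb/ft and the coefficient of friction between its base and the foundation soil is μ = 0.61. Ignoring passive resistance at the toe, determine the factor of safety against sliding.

K_a = tan²(45° − 33.4°/2) = 0.2899.
P_a = ½K_aγH² = 0.5×0.2899×122.2×30.8² = 16800 lb/ft, acting at H/3 = 10.27 ft above the base.
FS_sliding = μW / P_a = 0.61×70224 / 16800 = 2.549.

2.55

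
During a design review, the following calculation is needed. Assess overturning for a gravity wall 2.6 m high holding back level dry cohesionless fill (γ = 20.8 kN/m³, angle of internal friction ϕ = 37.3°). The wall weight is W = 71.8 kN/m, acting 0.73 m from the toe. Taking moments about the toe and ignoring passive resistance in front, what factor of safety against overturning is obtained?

3.51

K_a = tan²(45° − 37.3°/2) = 0.2453.
P_a = ½K_aγH² = 0.5×0.2453×20.8×2.6² = 17.25 kN/m, acting at H/3 = 0.8667 m above the base.
Overturning moment M_o = P_a × H/3 = 17.25 × 0.8667 = 14.95.
Resisting moment M_r = W × 0.73 = 71.8 × 0.73 = 52.41.
FS_overturning = M_r/M_o = 52.41/14.95 = 3.506.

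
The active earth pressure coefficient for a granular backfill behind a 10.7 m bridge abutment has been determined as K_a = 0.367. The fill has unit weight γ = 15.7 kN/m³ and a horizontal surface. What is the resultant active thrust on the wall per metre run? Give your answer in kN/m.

P = ½ K_a γ H² = 0.5 × 0.367 × 15.7 × 10.7² = 329.8 kN/m.

330 kN/m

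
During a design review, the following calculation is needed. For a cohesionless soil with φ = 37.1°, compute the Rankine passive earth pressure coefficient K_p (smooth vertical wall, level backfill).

K_p = (1 + sin φ)/(1 − sin φ) = tan²(45° + 37.1°/2) = 4.040.

4.04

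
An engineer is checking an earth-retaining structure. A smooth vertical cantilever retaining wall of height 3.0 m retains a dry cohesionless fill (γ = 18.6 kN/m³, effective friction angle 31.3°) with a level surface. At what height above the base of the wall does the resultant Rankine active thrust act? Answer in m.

K_a = 0.3162.
The pressure distribution is triangular, so the resultant acts at H/3 above the base = 3.0/3 = 1.000 m.

1.00 m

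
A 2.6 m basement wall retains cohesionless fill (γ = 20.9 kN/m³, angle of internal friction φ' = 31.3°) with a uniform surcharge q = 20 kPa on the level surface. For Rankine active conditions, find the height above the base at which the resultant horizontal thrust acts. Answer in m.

K_a = 0.3162.
Triangular part P₁ = ½K_aγH² = 22.34 at H/3 = 0.8667 m; rectangular part P₂ = K_a q H = 16.44 at H/2 = 1.300 m.
ȳ = (P₁·0.8667 + P₂·1.300)/(P₁+P₂) = 1.050 m.

1.05 m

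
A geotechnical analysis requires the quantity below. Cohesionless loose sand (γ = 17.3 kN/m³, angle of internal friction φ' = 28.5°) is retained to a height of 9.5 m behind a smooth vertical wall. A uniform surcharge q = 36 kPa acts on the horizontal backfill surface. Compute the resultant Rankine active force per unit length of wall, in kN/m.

K_a = tan²(45° − φ/2) = 0.3540.
Soil triangle: ½ K_a γ H² = 0.5×0.3540×17.3×9.5² = 276.3 kN/m.
Surcharge rectangle: K_a q H = 0.3540×36×9.5 = 121.1 kN/m.
Total = 276.3 + 121.1 = 397.4 kN/m.

397 kN/m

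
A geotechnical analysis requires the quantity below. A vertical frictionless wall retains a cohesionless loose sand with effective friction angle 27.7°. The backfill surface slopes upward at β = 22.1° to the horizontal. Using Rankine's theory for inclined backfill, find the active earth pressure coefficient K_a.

K_a = cos β · (cos β − √(cos²β − cos²φ)) / (cos β + √(cos²β − cos²φ)).
cos β = 0.9265, cos φ = 0.8854, √(cos²β − cos²φ) = 0.2730.
K_a = 0.9265 × (0.9265 − 0.2730)/(0.9265 + 0.2730) = 0.5048.

0.505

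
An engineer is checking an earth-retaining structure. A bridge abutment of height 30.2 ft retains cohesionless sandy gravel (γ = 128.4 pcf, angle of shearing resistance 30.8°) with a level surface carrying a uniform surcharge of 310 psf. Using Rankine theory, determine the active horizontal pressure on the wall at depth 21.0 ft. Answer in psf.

K_a = (1 − sin φ)/(1 + sin φ) = 0.3227.
σ_v = γz + q = 128.4 × 21.0 + 310 = 3006 psf.
σ_h = K_a σ_v = 0.3227 × 3006 = 970.2 psf.

970 psf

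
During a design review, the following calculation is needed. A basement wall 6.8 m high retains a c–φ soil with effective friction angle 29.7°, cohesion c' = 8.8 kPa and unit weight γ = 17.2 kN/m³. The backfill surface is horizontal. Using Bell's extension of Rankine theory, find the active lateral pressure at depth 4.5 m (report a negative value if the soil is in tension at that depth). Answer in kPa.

15.9 kPa

K_a = (1 − sin φ)/(1 + sin φ) = 0.3374.
σ_a = K_a γ z − 2c√K_a = 0.3374×17.2×4.5 − 2×8.8×0.5808 = 15.89 kPa.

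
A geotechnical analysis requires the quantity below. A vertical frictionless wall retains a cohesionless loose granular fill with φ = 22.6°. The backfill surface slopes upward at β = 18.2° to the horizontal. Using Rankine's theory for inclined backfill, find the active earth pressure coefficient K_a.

0.588

K_a = cos β · (cos β − √(cos²β − cos²φ)) / (cos β + √(cos²β − cos²φ)).
cos β = 0.9500, cos φ = 0.9232, √(cos²β − cos²φ) = 0.2239.
K_a = 0.9500 × (0.9500 − 0.2239)/(0.9500 + 0.2239) = 0.5876.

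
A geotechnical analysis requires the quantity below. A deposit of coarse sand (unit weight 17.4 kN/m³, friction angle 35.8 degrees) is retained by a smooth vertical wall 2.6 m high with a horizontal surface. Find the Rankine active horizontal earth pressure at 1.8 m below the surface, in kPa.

8.20 kPa

K_a = (1 − sin φ)/(1 + sin φ) = 0.2619.
σ_h = K_a γ z = 0.2619 × 17.4 × 1.8 = 8.202 kPa.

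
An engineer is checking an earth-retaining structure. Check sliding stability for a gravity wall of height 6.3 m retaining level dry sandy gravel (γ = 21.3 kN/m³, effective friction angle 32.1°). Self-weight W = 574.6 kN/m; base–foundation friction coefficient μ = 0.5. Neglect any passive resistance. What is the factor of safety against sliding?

K_a = tan²(45° − 32.1°/2) = 0.3060.
P_a = ½K_aγH² = 0.5×0.3060×21.3×6.3² = 129.3 kN/m, acting at H/3 = 2.100 m above the base.
FS_sliding = μW / P_a = 0.5×574.6 / 129.3 = 2.221.

2.22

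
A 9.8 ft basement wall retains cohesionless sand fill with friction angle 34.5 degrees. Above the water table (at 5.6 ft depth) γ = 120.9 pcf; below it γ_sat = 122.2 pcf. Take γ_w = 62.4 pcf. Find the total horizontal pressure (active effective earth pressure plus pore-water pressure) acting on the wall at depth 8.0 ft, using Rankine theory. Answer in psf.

K_a = (1 − sin φ)/(1 + sin φ) = 0.2768.
γ' = 122.2 − 62.4 = 59.80 pcf.
Effective vertical stress at 8.0 ft: σ'_v = 120.9×5.6 + 59.80×2.40 = 820.6 psf.
σ'_h = K_a σ'_v = 0.2768 × 820.6 = 227.1 psf; u = γ_w × 2.40 = 149.8 psf.
Total σ_h = 227.1 + 149.8 = 376.9 psf.

377 psf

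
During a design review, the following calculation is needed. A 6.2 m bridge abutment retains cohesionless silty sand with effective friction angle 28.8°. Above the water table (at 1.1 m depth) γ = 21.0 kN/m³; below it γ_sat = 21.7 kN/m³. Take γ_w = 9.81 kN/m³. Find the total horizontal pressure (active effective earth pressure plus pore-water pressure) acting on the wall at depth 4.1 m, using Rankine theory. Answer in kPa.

50.0 kPa

K_a = (1 − sin φ)/(1 + sin φ) = 0.3498.
γ' = 21.7 − 9.81 = 11.89 kN/m³.
Effective vertical stress at 4.1 m: σ'_v = 21.0×1.1 + 11.89×3.00 = 58.77 kPa.
σ'_h = K_a σ'_v = 0.3498 × 58.77 = 20.55 kPa; u = γ_w × 3.00 = 29.43 kPa.
Total σ_h = 20.55 + 29.43 = 49.98 kPa.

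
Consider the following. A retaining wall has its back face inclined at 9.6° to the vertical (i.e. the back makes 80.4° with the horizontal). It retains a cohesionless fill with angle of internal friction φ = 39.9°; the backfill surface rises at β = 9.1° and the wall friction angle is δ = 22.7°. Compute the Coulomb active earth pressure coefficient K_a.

0.302

K_a = sin²(α+φ) / [sin²α · sin(α−δ) · (1 + √{sin(φ+δ)sin(φ−β) / (sin(α−δ)sin(α+β))})²].
With α = 80.4°, φ = 39.9°, δ = 22.7°, β = 9.1°: K_a = 0.3019.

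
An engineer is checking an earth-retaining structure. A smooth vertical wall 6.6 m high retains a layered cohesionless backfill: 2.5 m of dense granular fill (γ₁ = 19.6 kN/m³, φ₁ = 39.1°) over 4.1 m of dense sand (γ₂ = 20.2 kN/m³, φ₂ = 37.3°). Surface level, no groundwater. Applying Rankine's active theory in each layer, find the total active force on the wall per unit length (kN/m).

K_a1 = tan²(45°−39.1°/2) = 0.2265; K_a2 = tan²(45°−37.3°/2) = 0.2453.
Layer 1: σ at base = K_a1 γ₁ h₁ = 11.10 kPa; P₁ = ½×11.10×2.5 = 13.87.
Layer 2: σ_v at top = γ₁h₁ = 49.00; σ_h top = K_a2×49.00 = 12.02; σ_h base = K_a2×(49.00+20.2×4.1) = 32.34.
P₂ = ½(12.02+32.34)×4.1 = 90.94. Total P_a = 13.87+90.94 = 104.8 kN/m.

105 kN/m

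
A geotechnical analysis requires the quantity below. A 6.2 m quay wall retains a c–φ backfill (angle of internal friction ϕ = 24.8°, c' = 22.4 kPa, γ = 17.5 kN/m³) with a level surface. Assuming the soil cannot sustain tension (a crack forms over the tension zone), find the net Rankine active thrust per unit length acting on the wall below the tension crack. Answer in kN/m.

K_a = 0.4090; √K_a = 0.6395.
Tension-crack depth z_c = 2c/(γ√K_a) = 2×22.4/(17.5×0.6395) = 4.003 m.
σ_a at base = K_a γ H − 2c√K_a = 0.4090×17.5×6.2 − 2×22.4×0.6395 = 15.73 kPa.
P_a = ½ × 15.73 × (H − z_c) = 0.5×15.73×2.197 = 17.27 kN/m.

17.3 kN/m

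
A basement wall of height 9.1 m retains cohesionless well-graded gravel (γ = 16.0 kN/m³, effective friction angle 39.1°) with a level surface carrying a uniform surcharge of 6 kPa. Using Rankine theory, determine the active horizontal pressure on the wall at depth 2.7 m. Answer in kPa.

K_a = (1 − sin φ)/(1 + sin φ) = 0.2265.
σ_v = γz + q = 16.0 × 2.7 + 6 = 49.20 kPa.
σ_h = K_a σ_v = 0.2265 × 49.20 = 11.14 kPa.

11.1 kPa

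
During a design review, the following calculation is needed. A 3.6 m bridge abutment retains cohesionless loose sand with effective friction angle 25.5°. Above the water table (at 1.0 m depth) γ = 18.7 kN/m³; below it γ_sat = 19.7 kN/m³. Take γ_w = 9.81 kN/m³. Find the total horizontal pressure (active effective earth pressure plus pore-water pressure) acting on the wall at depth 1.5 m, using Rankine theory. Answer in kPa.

14.3 kPa

K_a = (1 − sin φ)/(1 + sin φ) = 0.3981.
γ' = 19.7 − 9.81 = 9.890 kN/m³.
Effective vertical stress at 1.5 m: σ'_v = 18.7×1.0 + 9.890×0.500 = 23.64 kPa.
σ'_h = K_a σ'_v = 0.3981 × 23.64 = 9.413 kPa; u = γ_w × 0.500 = 4.905 kPa.
Total σ_h = 9.413 + 4.905 = 14.32 kPa.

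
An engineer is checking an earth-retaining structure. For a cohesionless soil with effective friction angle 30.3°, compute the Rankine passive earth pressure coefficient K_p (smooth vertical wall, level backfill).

3.04

K_p = (1 + sin φ)/(1 − sin φ) = tan²(45° + 30.3°/2) = 3.037.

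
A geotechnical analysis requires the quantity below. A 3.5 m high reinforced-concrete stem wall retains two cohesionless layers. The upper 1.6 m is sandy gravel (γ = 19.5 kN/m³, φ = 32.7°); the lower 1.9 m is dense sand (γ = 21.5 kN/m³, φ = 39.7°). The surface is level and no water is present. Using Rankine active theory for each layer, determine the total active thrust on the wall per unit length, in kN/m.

29.1 kN/m

K_a1 = tan²(45°−32.7°/2) = 0.2985; K_a2 = tan²(45°−39.7°/2) = 0.2204.
Layer 1: σ at base = K_a1 γ₁ h₁ = 9.313 kPa; P₁ = ½×9.313×1.6 = 7.451.
Layer 2: σ_v at top = γ₁h₁ = 31.20; σ_h top = K_a2×31.20 = 6.877; σ_h base = K_a2×(31.20+21.5×1.9) = 15.88.
P₂ = ½(6.877+15.88)×1.9 = 21.62. Total P_a = 7.451+21.62 = 29.07 kN/m.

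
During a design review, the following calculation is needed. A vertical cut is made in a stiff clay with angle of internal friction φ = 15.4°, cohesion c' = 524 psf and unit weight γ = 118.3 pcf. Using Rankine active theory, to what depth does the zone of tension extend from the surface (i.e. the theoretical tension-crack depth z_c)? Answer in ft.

K_a = tan²(45° − 15.4°/2) = 0.5803; √K_a = 0.7618.
The active pressure is zero where K_a γ z = 2c√K_a, so z_c = 2c/(γ√K_a) = 2×524/(118.3×0.7618) = 11.63 ft.

11.6 ft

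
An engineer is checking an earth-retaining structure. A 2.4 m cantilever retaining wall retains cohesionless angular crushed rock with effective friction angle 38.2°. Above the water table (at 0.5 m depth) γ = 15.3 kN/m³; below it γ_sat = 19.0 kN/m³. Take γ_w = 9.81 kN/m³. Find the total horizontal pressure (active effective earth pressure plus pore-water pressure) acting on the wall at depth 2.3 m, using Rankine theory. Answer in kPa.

23.4 kPa

K_a = (1 − sin φ)/(1 + sin φ) = 0.2358.
γ' = 19.0 − 9.81 = 9.190 kN/m³.
Effective vertical stress at 2.3 m: σ'_v = 15.3×0.5 + 9.190×1.80 = 24.19 kPa.
σ'_h = K_a σ'_v = 0.2358 × 24.19 = 5.704 kPa; u = γ_w × 1.80 = 17.66 kPa.
Total σ_h = 5.704 + 17.66 = 23.36 kPa.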